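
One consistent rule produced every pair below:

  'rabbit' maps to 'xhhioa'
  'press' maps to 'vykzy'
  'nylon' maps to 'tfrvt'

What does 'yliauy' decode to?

sector

Shifts by position in rabbit: pos 0: r→x (+6), pos 1: a→h (+7), pos 2: b→h (+6), pos 3: b→i (+7) — repeating every 2. The shifts repeat in a cycle of length 2: positions 0,1,… shift by +6, +7, then the pattern repeats.
Decoding yliauy: y−6=s, l−7=e, i−6=c, a−7=t, u−6=o, y−7=r.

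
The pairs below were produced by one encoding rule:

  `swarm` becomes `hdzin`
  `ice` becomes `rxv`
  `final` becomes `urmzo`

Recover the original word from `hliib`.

This is the alphabet-reversal cipher (Atbash): a becomes z, b becomes y, etc.
Reversing it on hliib: h↔s, l↔o, i↔r, i↔r, b↔y.

sorry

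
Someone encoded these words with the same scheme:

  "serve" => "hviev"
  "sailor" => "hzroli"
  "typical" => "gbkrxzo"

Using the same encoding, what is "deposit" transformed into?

wvklhrg

Each pair mirrors across the alphabet (s↔h, e↔v, r↔i): positions sum to 25. Letters are reflected about the middle of the alphabet (position → 25−position): Atbash.
For deposit: d↔w, e↔v, p↔k, o↔l, s↔h, i↔r, t↔g.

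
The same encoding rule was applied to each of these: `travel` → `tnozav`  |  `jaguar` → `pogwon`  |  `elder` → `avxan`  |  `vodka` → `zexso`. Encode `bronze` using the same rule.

t(19)→t(19) and r(17)→n(13) fit y≡3x+14 (mod 26); the inverse of 3 mod 26 is 9. Treating letters as 0–25, the rule is x ↦ 3x + 14 (mod 26).
For bronze: b(1)→3·1+14≡17=r; r(17)→3·17+14≡13=n; o(14)→3·14+14≡4=e; n(13)→3·13+14≡1=b; z(25)→3·25+14≡11=l; e(4)→3·4+14≡0=a (all mod 26).

rnebla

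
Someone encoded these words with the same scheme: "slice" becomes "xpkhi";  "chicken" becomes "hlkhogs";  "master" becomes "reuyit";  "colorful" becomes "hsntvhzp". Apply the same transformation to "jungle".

oyplpg

Shifts by position in slice: pos 0: s→x (+5), pos 1: l→p (+4), pos 2: i→k (+2), pos 3: c→h (+5), pos 4: e→i (+4) — repeating every 3. A repeating key of period 3 is used — shifts +5, +4, +2 over and over.
For jungle: j+5=o, u+4=y, n+2=p, g+5=l, l+4=p, e+2=g.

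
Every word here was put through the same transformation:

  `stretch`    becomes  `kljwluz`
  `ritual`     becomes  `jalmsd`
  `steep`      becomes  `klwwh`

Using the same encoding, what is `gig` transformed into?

Compare letters: s→k is +18, t→l is +18, r→j is +18 — a constant shift. Each letter is shifted forward by 18 in the alphabet (a Caesar shift of +18).
On gig: g+18=y, i+18=a, g+18=y.

yay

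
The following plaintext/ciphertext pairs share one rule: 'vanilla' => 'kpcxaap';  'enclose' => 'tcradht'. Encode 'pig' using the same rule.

Every letter moves 15 places later in the alphabet, wrapping around z→a.
For pig: p+15=e, i+15=x, g+15=v.

exv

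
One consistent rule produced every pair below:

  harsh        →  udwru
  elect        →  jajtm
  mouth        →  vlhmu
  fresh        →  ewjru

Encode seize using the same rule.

rjpij

h(7)→u(20) and a(0)→d(3) fit y≡21x+3 (mod 26); the inverse of 21 mod 26 is 5. Each letter's alphabet position (a=0..z=25) is mapped through 21·x+3 mod 26 — an affine cipher.
For seize: s(18)→21·18+3≡17=r; e(4)→21·4+3≡9=j; i(8)→21·8+3≡15=p; z(25)→21·25+3≡8=i; e(4)→21·4+3≡9=j (all mod 26).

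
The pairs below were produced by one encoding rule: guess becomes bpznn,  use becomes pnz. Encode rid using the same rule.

mdy

Compare letters: g→b is +21, u→p is +21, e→z is +21 — a constant shift. Every letter moves 21 places later in the alphabet, wrapping around z→a.
On rid: r+21=m, i+21=d, d+21=y.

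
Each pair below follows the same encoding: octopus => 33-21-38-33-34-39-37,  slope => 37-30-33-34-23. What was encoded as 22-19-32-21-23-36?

Letters become their 1-based position plus 18 (so a→19, b→20, …).
Reversing it on 22-19-32-21-23-36: 22→(22−18)÷1=4=d, 19→(19−18)÷1=1=a, 32→(32−18)÷1=14=n, 21→(21−18)÷1=3=c, 23→(23−18)÷1=5=e, 36→(36−18)÷1=18=r.

dancer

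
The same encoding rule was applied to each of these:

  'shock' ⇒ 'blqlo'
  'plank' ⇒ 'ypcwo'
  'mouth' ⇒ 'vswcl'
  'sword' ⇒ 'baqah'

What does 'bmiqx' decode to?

Shifts by position in shock: pos 0: s→b (+9), pos 1: h→l (+4), pos 2: o→q (+2), pos 3: c→l (+9), pos 4: k→o (+4) — repeating every 3. A repeating key of period 3 is used — shifts +9, +4, +2 over and over.
Decoding bmiqx: b−9=s, m−4=i, i−2=g, q−9=h, x−4=t.

sight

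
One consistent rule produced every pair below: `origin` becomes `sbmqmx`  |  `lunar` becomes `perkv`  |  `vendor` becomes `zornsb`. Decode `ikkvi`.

eagle

Shifts by position in origin: pos 0: o→s (+4), pos 1: r→b (+10), pos 2: i→m (+4), pos 3: g→q (+10) — repeating every 2. A repeating key of period 2 is used — shifts +4, +10 over and over.
Reversing it on ikkvi: i−4=e, k−10=a, k−4=g, v−10=l, i−4=e.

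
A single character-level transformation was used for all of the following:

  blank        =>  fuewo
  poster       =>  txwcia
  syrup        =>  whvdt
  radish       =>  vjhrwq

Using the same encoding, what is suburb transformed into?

The shifts repeat in a cycle of length 2: positions 0,1,… shift by +4, +9, then the pattern repeats.
For suburb: s+4=w, u+9=d, b+4=f, u+9=d, r+4=v, b+9=k.

wdfdvk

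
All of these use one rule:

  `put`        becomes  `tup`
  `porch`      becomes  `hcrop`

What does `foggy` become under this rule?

yggof

The output letters match the input read backwards: put reversed is tup. The word is simply reversed.
Applying it to foggy: reverse → yggof.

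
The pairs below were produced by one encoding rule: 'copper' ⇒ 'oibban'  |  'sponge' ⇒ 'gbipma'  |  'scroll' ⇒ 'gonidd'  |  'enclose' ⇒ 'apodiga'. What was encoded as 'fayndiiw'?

heirloom

c(2)→o(14) and o(14)→i(8) fit y≡19x+2 (mod 26); the inverse of 19 mod 26 is 11. Treating letters as 0–25, the rule is x ↦ 19x + 2 (mod 26).
Undoing it on fayndiiw: f(5)→11·(5−2)≡7=h; a(0)→11·(0−2)≡4=e; y(24)→11·(24−2)≡8=i; n(13)→11·(13−2)≡17=r; d(3)→11·(3−2)≡11=l; i(8)→11·(8−2)≡14=o; i(8)→11·(8−2)≡14=o; w(22)→11·(22−2)≡12=m (all mod 26).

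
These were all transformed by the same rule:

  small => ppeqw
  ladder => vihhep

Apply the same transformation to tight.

xlkmx

The output letters match the input read backwards, each shifted +4: small reversed is llams. The word is reversed, then every letter is shifted forward by 4.
On tight: reverse → thgit; then shift: t+4=x, h+4=l, g+4=k, i+4=m, t+4=x.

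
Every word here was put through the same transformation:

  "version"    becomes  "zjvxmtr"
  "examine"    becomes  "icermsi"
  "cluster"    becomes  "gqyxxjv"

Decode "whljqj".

scheme

The shifts repeat in a cycle of length 2: positions 0,1,… shift by +4, +5, then the pattern repeats.
Reversing it on whljqj: w−4=s, h−5=c, l−4=h, j−5=e, q−4=m, j−5=e.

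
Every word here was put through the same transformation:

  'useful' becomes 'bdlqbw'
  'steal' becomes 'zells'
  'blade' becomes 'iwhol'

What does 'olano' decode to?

Shifts by position in useful: pos 0: u→b (+7), pos 1: s→d (+11), pos 2: e→l (+7), pos 3: f→q (+11) — repeating every 2. It's a Vigenère-style cipher with numeric key [7,11]: position i shifts by key[i mod 2].
Decoding olano: o−7=h, l−11=a, a−7=t, n−11=c, o−7=h.

hatch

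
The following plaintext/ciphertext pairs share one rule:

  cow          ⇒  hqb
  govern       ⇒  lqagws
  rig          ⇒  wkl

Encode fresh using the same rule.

kwgxm

The shift depends on letter class: consonant c→h is +5, but vowel o→q is +2. The rule splits by letter class: vowels +2, consonants +5.
For fresh: f(cons)+5=k, r(cons)+5=w, e(vowel)+2=g, s(cons)+5=x, h(cons)+5=m.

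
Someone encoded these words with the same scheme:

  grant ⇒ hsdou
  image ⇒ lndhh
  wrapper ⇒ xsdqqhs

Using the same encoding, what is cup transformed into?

The rule splits by letter class: vowels +3, consonants +1.
On cup: c(cons)+1=d, u(vowel)+3=x, p(cons)+1=q.

dxq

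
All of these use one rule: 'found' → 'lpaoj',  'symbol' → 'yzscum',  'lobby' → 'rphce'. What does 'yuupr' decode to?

stool

Shifts by position in found: pos 0: f→l (+6), pos 1: o→p (+1), pos 2: u→a (+6), pos 3: n→o (+1) — repeating every 2. The shifts repeat in a cycle of length 2: positions 0,1,… shift by +6, +1, then the pattern repeats.
Undoing it on yuupr: y−6=s, u−1=t, u−6=o, p−1=o, r−6=l.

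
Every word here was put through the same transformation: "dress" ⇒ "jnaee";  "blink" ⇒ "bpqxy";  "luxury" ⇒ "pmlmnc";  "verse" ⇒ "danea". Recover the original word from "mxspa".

uncle

This is an affine cipher: with a=0,…,z=25, each position x becomes (17x+10) mod 26.
Reversing it on mxspa: m(12)→23·(12−10)≡20=u; x(23)→23·(23−10)≡13=n; s(18)→23·(18−10)≡2=c; p(15)→23·(15−10)≡11=l; a(0)→23·(0−10)≡4=e (all mod 26).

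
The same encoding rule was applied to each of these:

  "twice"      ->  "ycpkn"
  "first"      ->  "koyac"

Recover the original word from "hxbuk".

crumb

In twice: t→y is +5, w→c is +6, i→p is +7, c→k is +8 — the shift increases by 1 each position. The shift increases by 1 at each position, starting from +5: 5, 6, 7, ….
Undoing it on hxbuk: h−5=c, x−6=r, b−7=u, u−8=m, k−9=b.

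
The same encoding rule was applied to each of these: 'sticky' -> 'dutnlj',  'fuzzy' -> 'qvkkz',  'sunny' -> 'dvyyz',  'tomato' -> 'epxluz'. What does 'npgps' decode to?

cover

Shifts by position in sticky: pos 0: s→d (+11), pos 1: t→u (+1), pos 2: i→t (+11), pos 3: c→n (+11), pos 4: k→l (+1), pos 5: y→j (+11) — repeating every 3. It's a Vigenère-style cipher with numeric key [11,1,11]: position i shifts by key[i mod 3].
Decoding npgps: n−11=c, p−1=o, g−11=v, p−11=e, s−1=r.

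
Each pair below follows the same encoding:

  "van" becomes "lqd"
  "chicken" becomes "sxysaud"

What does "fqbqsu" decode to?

It's a constant shift of +16 (ROT16).
Reversing it on fqbqsu: f−16=p, q−16=a, b−16=l, q−16=a, s−16=c, u−16=e.

palace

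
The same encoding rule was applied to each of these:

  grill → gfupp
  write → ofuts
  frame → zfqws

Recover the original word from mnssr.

sheep

Each letter's alphabet position (a=0..z=25) is mapped through 7·x+16 mod 26 — an affine cipher.
Decoding mnssr: m(12)→15·(12−16)≡18=s; n(13)→15·(13−16)≡7=h; s(18)→15·(18−16)≡4=e; s(18)→15·(18−16)≡4=e; r(17)→15·(17−16)≡15=p (all mod 26).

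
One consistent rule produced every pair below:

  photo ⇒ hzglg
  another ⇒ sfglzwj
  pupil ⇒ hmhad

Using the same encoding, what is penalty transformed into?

Compare letters: p→h is +18, h→z is +18, o→g is +18 — a constant shift. It's a constant shift of +18 (ROT18).
For penalty: p+18=h, e+18=w, n+18=f, a+18=s, l+18=d, t+18=l, y+18=q.

hwfsdlq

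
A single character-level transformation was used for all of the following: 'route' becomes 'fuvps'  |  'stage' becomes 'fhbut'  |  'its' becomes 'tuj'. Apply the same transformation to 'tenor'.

spofu

The output letters match the input read backwards, each shifted +1: route reversed is etuor. Two steps: reverse the string, then apply a Caesar shift of +1.
For tenor: reverse → ronet; then shift: r+1=s, o+1=p, n+1=o, e+1=f, t+1=u.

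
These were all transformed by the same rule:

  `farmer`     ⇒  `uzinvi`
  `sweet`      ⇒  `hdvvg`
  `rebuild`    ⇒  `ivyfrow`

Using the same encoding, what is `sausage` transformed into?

Each pair mirrors across the alphabet (f↔u, a↔z, r↔i): positions sum to 25. This is the alphabet-reversal cipher (Atbash): a becomes z, b becomes y, etc.
Applying it to sausage: s↔h, a↔z, u↔f, s↔h, a↔z, g↔t, e↔v.

hzfhztv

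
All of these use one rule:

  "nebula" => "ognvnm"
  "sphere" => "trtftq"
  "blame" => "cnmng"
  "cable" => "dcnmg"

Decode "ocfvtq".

nature

A repeating key of period 3 is used — shifts +1, +2, +12 over and over.
Reversing it on ocfvtq: o−1=n, c−2=a, f−12=t, v−1=u, t−2=r, q−12=e.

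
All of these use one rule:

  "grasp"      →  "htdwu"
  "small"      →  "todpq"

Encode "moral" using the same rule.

nqueq

In grasp: g→h is +1, r→t is +2, a→d is +3, s→w is +4 — the shift increases by 1 each position. The shift increases by 1 at each position, starting from +1: 1, 2, 3, ….
For moral: m+1=n, o+2=q, r+3=u, a+4=e, l+5=q.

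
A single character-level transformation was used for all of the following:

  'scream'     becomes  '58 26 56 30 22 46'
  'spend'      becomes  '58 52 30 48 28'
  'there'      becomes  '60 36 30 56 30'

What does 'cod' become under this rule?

26 50 28

With a=1..z=26, the number is 2·pos + 20.
On cod: c=3→26, o=15→50, d=4→28.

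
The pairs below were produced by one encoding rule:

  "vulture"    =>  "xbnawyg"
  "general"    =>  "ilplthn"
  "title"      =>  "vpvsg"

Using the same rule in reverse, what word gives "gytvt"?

error

Shifts by position in vulture: pos 0: v→x (+2), pos 1: u→b (+7), pos 2: l→n (+2), pos 3: t→a (+7) — repeating every 2. A repeating key of period 2 is used — shifts +2, +7 over and over.
Reversing it on gytvt: g−2=e, y−7=r, t−2=r, v−7=o, t−2=r.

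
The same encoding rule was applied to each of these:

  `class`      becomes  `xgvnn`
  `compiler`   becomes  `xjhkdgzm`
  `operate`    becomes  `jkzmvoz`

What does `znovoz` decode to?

estate

Compare letters: c→x is +21, l→g is +21, a→v is +21 — a constant shift. Every letter moves 21 places later in the alphabet, wrapping around z→a.
Decoding znovoz: z−21=e, n−21=s, o−21=t, v−21=a, o−21=t, z−21=e.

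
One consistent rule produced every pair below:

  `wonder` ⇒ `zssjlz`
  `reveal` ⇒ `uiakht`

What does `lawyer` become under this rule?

In wonder: w→z is +3, o→s is +4, n→s is +5, d→j is +6 — the shift increases by 1 each position. Letter i (0-indexed) is shifted by i+3, so successive shifts are 3, 4, 5, ….
For lawyer: l+3=o, a+4=e, w+5=b, y+6=e, e+7=l, r+8=z.

oebelz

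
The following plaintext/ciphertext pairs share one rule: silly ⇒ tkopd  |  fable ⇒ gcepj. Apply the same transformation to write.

In silly: s→t is +1, i→k is +2, l→o is +3, l→p is +4 — the shift increases by 1 each position. The shift increases by 1 at each position, starting from +1: 1, 2, 3, ….
For write: w+1=x, r+2=t, i+3=l, t+4=x, e+5=j.

xtlxj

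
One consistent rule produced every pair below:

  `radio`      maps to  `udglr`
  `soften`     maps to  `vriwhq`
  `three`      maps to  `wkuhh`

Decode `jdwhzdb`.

gateway

Compare letters: r→u is +3, a→d is +3, d→g is +3 — a constant shift. This is a Caesar cipher with shift 3.
Undoing it on jdwhzdb: j−3=g, d−3=a, w−3=t, h−3=e, z−3=w, d−3=a, b−3=y.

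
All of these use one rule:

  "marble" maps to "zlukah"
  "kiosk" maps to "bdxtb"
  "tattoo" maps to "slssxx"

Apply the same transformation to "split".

twads

m(12)→z(25) and a(0)→l(11) fit y≡25x+11 (mod 26); the inverse of 25 mod 26 is 25. Treating letters as 0–25, the rule is x ↦ 25x + 11 (mod 26).
On split: s(18)→25·18+11≡19=t; p(15)→25·15+11≡22=w; l(11)→25·11+11≡0=a; i(8)→25·8+11≡3=d; t(19)→25·19+11≡18=s (all mod 26).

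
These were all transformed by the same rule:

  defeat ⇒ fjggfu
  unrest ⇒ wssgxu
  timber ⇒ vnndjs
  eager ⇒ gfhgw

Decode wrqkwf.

Shifts by position in defeat: pos 0: d→f (+2), pos 1: e→j (+5), pos 2: f→g (+1), pos 3: e→g (+2), pos 4: a→f (+5), pos 5: t→u (+1) — repeating every 3. The shifts repeat in a cycle of length 3: positions 0,1,… shift by +2, +5, +1, then the pattern repeats.
Reversing it on wrqkwf: w−2=u, r−5=m, q−1=p, k−2=i, w−5=r, f−1=e.

umpire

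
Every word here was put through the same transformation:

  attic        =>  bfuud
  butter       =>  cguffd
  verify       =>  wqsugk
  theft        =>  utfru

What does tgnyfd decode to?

summer

Shifts by position in attic: pos 0: a→b (+1), pos 1: t→f (+12), pos 2: t→u (+1), pos 3: i→u (+12) — repeating every 2. It's a Vigenère-style cipher with numeric key [1,12]: position i shifts by key[i mod 2].
Undoing it on tgnyfd: t−1=s, g−12=u, n−1=m, y−12=m, f−1=e, d−12=r.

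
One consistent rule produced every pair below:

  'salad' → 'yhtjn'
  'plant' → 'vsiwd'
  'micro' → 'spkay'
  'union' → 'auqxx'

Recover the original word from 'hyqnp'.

brief

In salad: s→y is +6, a→h is +7, l→t is +8, a→j is +9 — the shift increases by 1 each position. Each letter shifts forward by (position + 6), i.e. 6, 7, 8, … — the shift grows by one for each successive letter.
Reversing it on hyqnp: h−6=b, y−7=r, q−8=i, n−9=e, p−10=f.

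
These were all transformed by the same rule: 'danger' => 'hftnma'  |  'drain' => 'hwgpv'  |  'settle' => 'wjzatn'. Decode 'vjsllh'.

remedy

In danger: d→h is +4, a→f is +5, n→t is +6, g→n is +7 — the shift increases by 1 each position. The shift increases by 1 at each position, starting from +4: 4, 5, 6, ….
Decoding vjsllh: v−4=r, j−5=e, s−6=m, l−7=e, l−8=d, h−9=y.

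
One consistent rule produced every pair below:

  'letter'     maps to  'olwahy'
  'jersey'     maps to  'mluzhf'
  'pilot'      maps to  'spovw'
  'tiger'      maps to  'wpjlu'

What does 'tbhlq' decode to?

queen

It's a Vigenère-style cipher with numeric key [3,7]: position i shifts by key[i mod 2].
Undoing it on tbhlq: t−3=q, b−7=u, h−3=e, l−7=e, q−3=n.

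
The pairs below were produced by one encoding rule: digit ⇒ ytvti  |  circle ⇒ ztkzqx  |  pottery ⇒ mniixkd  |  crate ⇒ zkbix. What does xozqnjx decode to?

d(3)→y(24) and i(8)→t(19) fit y≡25x+1 (mod 26); the inverse of 25 mod 26 is 25. Treating letters as 0–25, the rule is x ↦ 25x + 1 (mod 26).
Reversing it on xozqnjx: x(23)→25·(23−1)≡4=e; o(14)→25·(14−1)≡13=n; z(25)→25·(25−1)≡2=c; q(16)→25·(16−1)≡11=l; n(13)→25·(13−1)≡14=o; j(9)→25·(9−1)≡18=s; x(23)→25·(23−1)≡4=e (all mod 26).

enclose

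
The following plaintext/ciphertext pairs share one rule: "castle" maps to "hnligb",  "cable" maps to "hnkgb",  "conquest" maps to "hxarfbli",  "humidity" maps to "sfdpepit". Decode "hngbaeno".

calendar

c(2)→h(7) and a(0)→n(13) fit y≡23x+13 (mod 26); the inverse of 23 mod 26 is 17. This is an affine cipher: with a=0,…,z=25, each position x becomes (23x+13) mod 26.
Undoing it on hngbaeno: h(7)→17·(7−13)≡2=c; n(13)→17·(13−13)≡0=a; g(6)→17·(6−13)≡11=l; b(1)→17·(1−13)≡4=e; a(0)→17·(0−13)≡13=n; e(4)→17·(4−13)≡3=d; n(13)→17·(13−13)≡0=a; o(14)→17·(14−13)≡17=r (all mod 26).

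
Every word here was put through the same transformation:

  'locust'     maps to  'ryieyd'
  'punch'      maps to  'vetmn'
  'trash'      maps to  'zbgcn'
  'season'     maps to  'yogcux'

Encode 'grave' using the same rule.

It's a Vigenère-style cipher with numeric key [6,10]: position i shifts by key[i mod 2].
On grave: g+6=m, r+10=b, a+6=g, v+10=f, e+6=k.

mbgfk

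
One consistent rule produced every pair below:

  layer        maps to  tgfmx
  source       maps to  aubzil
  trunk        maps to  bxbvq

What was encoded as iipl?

Shifts by position in layer: pos 0: l→t (+8), pos 1: a→g (+6), pos 2: y→f (+7), pos 3: e→m (+8), pos 4: r→x (+6) — repeating every 3. A repeating key of period 3 is used — shifts +8, +6, +7 over and over.
Reversing it on iipl: i−8=a, i−6=c, p−7=i, l−8=d.

acid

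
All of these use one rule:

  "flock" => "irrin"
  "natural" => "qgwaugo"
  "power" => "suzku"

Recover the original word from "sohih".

It's a Vigenère-style cipher with numeric key [3,6]: position i shifts by key[i mod 2].
Undoing it on sohih: s−3=p, o−6=i, h−3=e, i−6=c, h−3=e.

piece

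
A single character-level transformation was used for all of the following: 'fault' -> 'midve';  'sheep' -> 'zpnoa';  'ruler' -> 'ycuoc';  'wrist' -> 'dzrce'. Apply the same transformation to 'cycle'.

Each letter shifts forward by (position + 7), i.e. 7, 8, 9, … — the shift grows by one for each successive letter.
For cycle: c+7=j, y+8=g, c+9=l, l+10=v, e+11=p.

jglvp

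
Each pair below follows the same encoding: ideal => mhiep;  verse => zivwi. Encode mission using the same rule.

qmwwmsr

Each letter is shifted forward by 4 in the alphabet (a Caesar shift of +4).
Applying it to mission: m+4=q, i+4=m, s+4=w, s+4=w, i+4=m, o+4=s, n+4=r.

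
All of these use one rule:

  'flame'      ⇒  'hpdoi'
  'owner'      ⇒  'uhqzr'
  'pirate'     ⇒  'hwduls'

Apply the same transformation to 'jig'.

Two steps: reverse the string, then apply a Caesar shift of +3.
Applying it to jig: reverse → gij; then shift: g+3=j, i+3=l, j+3=m.

jlm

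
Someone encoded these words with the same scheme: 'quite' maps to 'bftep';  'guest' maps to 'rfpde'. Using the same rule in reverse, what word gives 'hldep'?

waste

This is a Caesar cipher with shift 11.
Decoding hldep: h−11=w, l−11=a, d−11=s, e−11=t, p−11=e.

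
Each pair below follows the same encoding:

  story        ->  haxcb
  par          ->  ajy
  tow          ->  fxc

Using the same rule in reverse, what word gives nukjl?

cable

Read the word backwards and shift each letter +9.
Decoding nukjl: shift back: n−9=e, u−9=l, k−9=b, j−9=a, l−9=c → elbac; then reverse → cable.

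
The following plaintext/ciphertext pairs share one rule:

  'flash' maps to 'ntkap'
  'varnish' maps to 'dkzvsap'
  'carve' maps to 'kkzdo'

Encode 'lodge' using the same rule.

The shift depends on letter class: consonant f→n is +8, but vowel a→k is +10. Two shifts are in play — +10 for a/e/i/o/u, +8 for every other letter.
For lodge: l(cons)+8=t, o(vowel)+10=y, d(cons)+8=l, g(cons)+8=o, e(vowel)+10=o.

tyloo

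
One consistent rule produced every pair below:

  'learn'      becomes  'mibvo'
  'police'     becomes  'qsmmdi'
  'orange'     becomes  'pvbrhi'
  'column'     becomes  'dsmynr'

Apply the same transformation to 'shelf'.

tlfpg

Shifts by position in learn: pos 0: l→m (+1), pos 1: e→i (+4), pos 2: a→b (+1), pos 3: r→v (+4) — repeating every 2. The shifts repeat in a cycle of length 2: positions 0,1,… shift by +1, +4, then the pattern repeats.
On shelf: s+1=t, h+4=l, e+1=f, l+4=p, f+1=g.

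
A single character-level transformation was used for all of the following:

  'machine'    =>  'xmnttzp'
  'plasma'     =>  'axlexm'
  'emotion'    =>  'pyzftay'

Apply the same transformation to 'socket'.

danwpf

Shifts by position in machine: pos 0: m→x (+11), pos 1: a→m (+12), pos 2: c→n (+11), pos 3: h→t (+12) — repeating every 2. It's a Vigenère-style cipher with numeric key [11,12]: position i shifts by key[i mod 2].
On socket: s+11=d, o+12=a, c+11=n, k+12=w, e+11=p, t+12=f.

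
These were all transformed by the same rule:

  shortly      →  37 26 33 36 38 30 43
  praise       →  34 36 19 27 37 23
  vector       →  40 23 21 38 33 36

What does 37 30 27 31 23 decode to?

slime

s is letter #19 and maps to 37: an offset of 18. Letters become their 1-based position plus 18 (so a→19, b→20, …).
Undoing it on 37 30 27 31 23: 37→(37−18)÷1=19=s, 30→(30−18)÷1=12=l, 27→(27−18)÷1=9=i, 31→(31−18)÷1=13=m, 23→(23−18)÷1=5=e.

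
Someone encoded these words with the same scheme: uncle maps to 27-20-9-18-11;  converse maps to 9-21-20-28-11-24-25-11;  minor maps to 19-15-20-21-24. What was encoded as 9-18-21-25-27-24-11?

closure

u is letter #21 and maps to 27: an offset of 6. Letters become their 1-based position plus 6 (so a→7, b→8, …).
Decoding 9-18-21-25-27-24-11: 9→(9−6)÷1=3=c, 18→(18−6)÷1=12=l, 21→(21−6)÷1=15=o, 25→(25−6)÷1=19=s, 27→(27−6)÷1=21=u, 24→(24−6)÷1=18=r, 11→(11−6)÷1=5=e.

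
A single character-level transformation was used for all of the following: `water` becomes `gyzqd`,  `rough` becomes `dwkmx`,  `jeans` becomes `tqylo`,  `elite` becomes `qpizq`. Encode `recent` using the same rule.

Treating letters as 0–25, the rule is x ↦ 11x + 24 (mod 26).
Applying it to recent: r(17)→11·17+24≡3=d; e(4)→11·4+24≡16=q; c(2)→11·2+24≡20=u; e(4)→11·4+24≡16=q; n(13)→11·13+24≡11=l; t(19)→11·19+24≡25=z (all mod 26).

dquqlz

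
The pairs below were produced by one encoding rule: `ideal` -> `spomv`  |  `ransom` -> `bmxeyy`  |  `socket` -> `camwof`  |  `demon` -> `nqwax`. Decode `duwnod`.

A repeating key of period 2 is used — shifts +10, +12 over and over.
Decoding duwnod: d−10=t, u−12=i, w−10=m, n−12=b, o−10=e, d−12=r.

timber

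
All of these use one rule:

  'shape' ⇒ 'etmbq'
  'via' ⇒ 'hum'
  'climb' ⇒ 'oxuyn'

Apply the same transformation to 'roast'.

Each letter is shifted forward by 12 in the alphabet (a Caesar shift of +12).
Applying it to roast: r+12=d, o+12=a, a+12=m, s+12=e, t+12=f.

damef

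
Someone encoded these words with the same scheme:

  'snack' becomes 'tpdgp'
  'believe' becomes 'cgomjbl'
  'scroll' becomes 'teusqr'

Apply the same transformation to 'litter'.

In snack: s→t is +1, n→p is +2, a→d is +3, c→g is +4 — the shift increases by 1 each position. Letter i (0-indexed) is shifted by i+1, so successive shifts are 1, 2, 3, ….
Applying it to litter: l+1=m, i+2=k, t+3=w, t+4=x, e+5=j, r+6=x.

mkwxjx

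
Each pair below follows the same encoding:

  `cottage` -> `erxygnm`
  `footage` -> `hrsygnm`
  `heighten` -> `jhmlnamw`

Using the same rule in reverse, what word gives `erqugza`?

In cottage: c→e is +2, o→r is +3, t→x is +4, t→y is +5 — the shift increases by 1 each position. Each letter shifts forward by (position + 2), i.e. 2, 3, 4, … — the shift grows by one for each successive letter.
Undoing it on erqugza: e−2=c, r−3=o, q−4=m, u−5=p, g−6=a, z−7=s, a−8=s.

compass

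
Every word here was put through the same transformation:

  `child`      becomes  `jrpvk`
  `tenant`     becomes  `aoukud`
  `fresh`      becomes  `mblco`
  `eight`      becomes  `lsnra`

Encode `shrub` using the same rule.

Shifts by position in child: pos 0: c→j (+7), pos 1: h→r (+10), pos 2: i→p (+7), pos 3: l→v (+10) — repeating every 2. A repeating key of period 2 is used — shifts +7, +10 over and over.
Applying it to shrub: s+7=z, h+10=r, r+7=y, u+10=e, b+7=i.

zryei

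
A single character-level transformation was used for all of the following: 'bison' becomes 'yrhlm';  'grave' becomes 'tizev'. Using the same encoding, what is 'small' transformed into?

Letters are reflected about the middle of the alphabet (position → 25−position): Atbash.
For small: s↔h, m↔n, a↔z, l↔o, l↔o.

hnzoo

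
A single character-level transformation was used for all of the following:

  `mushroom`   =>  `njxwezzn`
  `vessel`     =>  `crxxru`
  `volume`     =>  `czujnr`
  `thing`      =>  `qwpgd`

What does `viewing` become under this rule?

m(12)→n(13) and u(20)→j(9) fit y≡19x+19 (mod 26); the inverse of 19 mod 26 is 11. This is an affine cipher: with a=0,…,z=25, each position x becomes (19x+19) mod 26.
Applying it to viewing: v(21)→19·21+19≡2=c; i(8)→19·8+19≡15=p; e(4)→19·4+19≡17=r; w(22)→19·22+19≡21=v; i(8)→19·8+19≡15=p; n(13)→19·13+19≡6=g; g(6)→19·6+19≡3=d (all mod 26).

cprvpgd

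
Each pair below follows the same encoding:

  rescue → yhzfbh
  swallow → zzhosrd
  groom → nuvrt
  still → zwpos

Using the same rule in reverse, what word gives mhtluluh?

feminine

It's a Vigenère-style cipher with numeric key [7,3]: position i shifts by key[i mod 2].
Undoing it on mhtluluh: m−7=f, h−3=e, t−7=m, l−3=i, u−7=n, l−3=i, u−7=n, h−3=e.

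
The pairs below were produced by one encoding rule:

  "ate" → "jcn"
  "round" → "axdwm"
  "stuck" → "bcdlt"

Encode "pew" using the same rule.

ynf

Compare letters: a→j is +9, t→c is +9, e→n is +9 — a constant shift. It's a constant shift of +9 (ROT9).
For pew: p+9=y, e+9=n, w+9=f.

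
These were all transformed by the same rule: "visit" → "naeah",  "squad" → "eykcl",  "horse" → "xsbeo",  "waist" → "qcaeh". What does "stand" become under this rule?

ehcpl

v(21)→n(13) and i(8)→a(0) fit y≡3x+2 (mod 26); the inverse of 3 mod 26 is 9. Each letter's alphabet position (a=0..z=25) is mapped through 3·x+2 mod 26 — an affine cipher.
Applying it to stand: s(18)→3·18+2≡4=e; t(19)→3·19+2≡7=h; a(0)→3·0+2≡2=c; n(13)→3·13+2≡15=p; d(3)→3·3+2≡11=l (all mod 26).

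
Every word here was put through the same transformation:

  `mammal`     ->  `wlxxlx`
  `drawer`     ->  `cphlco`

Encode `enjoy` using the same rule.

The output letters match the input read backwards, each shifted +11: mammal reversed is lammam. Read the word backwards and shift each letter +11.
Applying it to enjoy: reverse → yojne; then shift: y+11=j, o+11=z, j+11=u, n+11=y, e+11=p.

jzuyp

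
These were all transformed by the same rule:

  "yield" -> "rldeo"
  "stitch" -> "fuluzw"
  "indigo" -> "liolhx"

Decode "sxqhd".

forge

y(24)→r(17) and i(8)→l(11) fit y≡15x+21 (mod 26); the inverse of 15 mod 26 is 7. Each letter's alphabet position (a=0..z=25) is mapped through 15·x+21 mod 26 — an affine cipher.
Decoding sxqhd: s(18)→7·(18−21)≡5=f; x(23)→7·(23−21)≡14=o; q(16)→7·(16−21)≡17=r; h(7)→7·(7−21)≡6=g; d(3)→7·(3−21)≡4=e (all mod 26).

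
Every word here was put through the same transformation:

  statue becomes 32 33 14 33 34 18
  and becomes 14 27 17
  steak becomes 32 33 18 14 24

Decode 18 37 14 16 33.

exact

s is letter #19 and maps to 32: an offset of 13. Each letter is replaced by its alphabet position (a=1..z=26) + 13.
Reversing it on 18 37 14 16 33: 18→(18−13)÷1=5=e, 37→(37−13)÷1=24=x, 14→(14−13)÷1=1=a, 16→(16−13)÷1=3=c, 33→(33−13)÷1=20=t.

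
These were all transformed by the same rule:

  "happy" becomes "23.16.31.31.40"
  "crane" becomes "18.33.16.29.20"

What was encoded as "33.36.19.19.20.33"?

rudder

The number is (letter's place in the alphabet, a=1) + 15.
Reversing it on 33.36.19.19.20.33: 33→(33−15)÷1=18=r, 36→(36−15)÷1=21=u, 19→(19−15)÷1=4=d, 19→(19−15)÷1=4=d, 20→(20−15)÷1=5=e, 33→(33−15)÷1=18=r.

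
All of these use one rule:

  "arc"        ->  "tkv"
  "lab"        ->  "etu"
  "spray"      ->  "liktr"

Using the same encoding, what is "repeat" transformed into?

Compare letters: a→t is +19, r→k is +19, c→v is +19 — a constant shift. Every letter moves 19 places later in the alphabet, wrapping around z→a.
On repeat: r+19=k, e+19=x, p+19=i, e+19=x, a+19=t, t+19=m.

kxixtm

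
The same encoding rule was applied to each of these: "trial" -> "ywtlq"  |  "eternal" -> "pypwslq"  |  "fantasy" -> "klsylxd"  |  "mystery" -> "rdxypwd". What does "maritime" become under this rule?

The shift depends on letter class: consonant t→y is +5, but vowel i→t is +11. Vowels shift forward by 11 and consonants shift forward by 5.
Applying it to maritime: m(cons)+5=r, a(vowel)+11=l, r(cons)+5=w, i(vowel)+11=t, t(cons)+5=y, i(vowel)+11=t, m(cons)+5=r, e(vowel)+11=p.

rlwtytrp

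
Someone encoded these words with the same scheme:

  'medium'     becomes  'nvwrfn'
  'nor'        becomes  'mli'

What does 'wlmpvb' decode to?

Each pair mirrors across the alphabet (m↔n, e↔v, d↔w): positions sum to 25. This is the alphabet-reversal cipher (Atbash): a becomes z, b becomes y, etc.
Decoding wlmpvb: w↔d, l↔o, m↔n, p↔k, v↔e, b↔y.

donkey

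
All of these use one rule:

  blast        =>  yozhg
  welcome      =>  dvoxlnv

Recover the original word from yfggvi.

Each letter is replaced by its mirror in the alphabet: a↔z, b↔y, c↔x, and so on (the Atbash cipher).
Reversing it on yfggvi: y↔b, f↔u, g↔t, g↔t, v↔e, i↔r.

butter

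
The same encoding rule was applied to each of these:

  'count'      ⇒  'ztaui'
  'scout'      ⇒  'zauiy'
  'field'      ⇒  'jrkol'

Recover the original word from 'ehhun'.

The output letters match the input read backwards, each shifted +6: count reversed is tnuoc. Read the word backwards and shift each letter +6.
Undoing it on ehhun: shift back: e−6=y, h−6=b, h−6=b, u−6=o, n−6=h → ybboh; then reverse → hobby.

hobby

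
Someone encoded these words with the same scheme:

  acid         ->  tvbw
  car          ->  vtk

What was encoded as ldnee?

skull

Compare letters: a→t is +19, c→v is +19, i→b is +19 — a constant shift. Every letter moves 19 places later in the alphabet, wrapping around z→a.
Undoing it on ldnee: l−19=s, d−19=k, n−19=u, e−19=l, e−19=l.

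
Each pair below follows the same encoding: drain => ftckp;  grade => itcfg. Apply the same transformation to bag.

dci

Compare letters: d→f is +2, r→t is +2, a→c is +2 — a constant shift. This is a Caesar cipher with shift 2.
On bag: b+2=d, a+2=c, g+2=i.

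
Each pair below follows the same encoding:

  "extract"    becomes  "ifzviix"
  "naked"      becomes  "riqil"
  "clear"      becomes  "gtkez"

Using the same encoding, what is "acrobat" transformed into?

ekxsjgx

Shifts by position in extract: pos 0: e→i (+4), pos 1: x→f (+8), pos 2: t→z (+6), pos 3: r→v (+4), pos 4: a→i (+8), pos 5: c→i (+6) — repeating every 3. The shifts repeat in a cycle of length 3: positions 0,1,… shift by +4, +8, +6, then the pattern repeats.
On acrobat: a+4=e, c+8=k, r+6=x, o+4=s, b+8=j, a+6=g, t+4=x.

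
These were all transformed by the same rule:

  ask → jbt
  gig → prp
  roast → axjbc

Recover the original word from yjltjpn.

package

This is a Caesar cipher with shift 9.
Undoing it on yjltjpn: y−9=p, j−9=a, l−9=c, t−9=k, j−9=a, p−9=g, n−9=e.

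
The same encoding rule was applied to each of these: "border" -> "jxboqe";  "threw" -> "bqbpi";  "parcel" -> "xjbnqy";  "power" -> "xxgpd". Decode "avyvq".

The shift increases by 1 at each position, starting from +8: 8, 9, 10, ….
Undoing it on avyvq: a−8=s, v−9=m, y−10=o, v−11=k, q−12=e.

smoke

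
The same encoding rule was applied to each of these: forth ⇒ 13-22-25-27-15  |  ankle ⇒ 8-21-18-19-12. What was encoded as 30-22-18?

f is letter #6 and maps to 13: an offset of 7. Letters become their 1-based position plus 7 (so a→8, b→9, …).
Reversing it on 30-22-18: 30→(30−7)÷1=23=w, 22→(22−7)÷1=15=o, 18→(18−7)÷1=11=k.

wok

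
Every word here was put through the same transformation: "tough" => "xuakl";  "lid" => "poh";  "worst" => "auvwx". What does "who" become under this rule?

Two shifts are in play — +6 for a/e/i/o/u, +4 for every other letter.
For who: w(cons)+4=a, h(cons)+4=l, o(vowel)+6=u.

alu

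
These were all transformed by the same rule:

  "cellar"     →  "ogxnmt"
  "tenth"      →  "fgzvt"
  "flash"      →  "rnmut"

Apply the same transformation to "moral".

Shifts by position in cellar: pos 0: c→o (+12), pos 1: e→g (+2), pos 2: l→x (+12), pos 3: l→n (+2) — repeating every 2. The shifts repeat in a cycle of length 2: positions 0,1,… shift by +12, +2, then the pattern repeats.
On moral: m+12=y, o+2=q, r+12=d, a+2=c, l+12=x.

yqdcx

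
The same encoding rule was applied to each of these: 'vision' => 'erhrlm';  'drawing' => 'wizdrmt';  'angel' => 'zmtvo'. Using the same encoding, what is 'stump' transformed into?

hgfnk

Each pair mirrors across the alphabet (v↔e, i↔r, s↔h): positions sum to 25. Each letter is replaced by its mirror in the alphabet: a↔z, b↔y, c↔x, and so on (the Atbash cipher).
Applying it to stump: s↔h, t↔g, u↔f, m↔n, p↔k.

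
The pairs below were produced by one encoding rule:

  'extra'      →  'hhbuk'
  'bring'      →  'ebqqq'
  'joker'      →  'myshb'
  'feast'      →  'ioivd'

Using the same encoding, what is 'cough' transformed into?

fycjr

Shifts by position in extra: pos 0: e→h (+3), pos 1: x→h (+10), pos 2: t→b (+8), pos 3: r→u (+3), pos 4: a→k (+10) — repeating every 3. It's a Vigenère-style cipher with numeric key [3,10,8]: position i shifts by key[i mod 3].
On cough: c+3=f, o+10=y, u+8=c, g+3=j, h+10=r.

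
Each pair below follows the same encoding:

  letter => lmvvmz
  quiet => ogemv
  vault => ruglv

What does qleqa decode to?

click

l(11)→l(11) and e(4)→m(12) fit y≡11x+20 (mod 26); the inverse of 11 mod 26 is 19. Treating letters as 0–25, the rule is x ↦ 11x + 20 (mod 26).
Decoding qleqa: q(16)→19·(16−20)≡2=c; l(11)→19·(11−20)≡11=l; e(4)→19·(4−20)≡8=i; q(16)→19·(16−20)≡2=c; a(0)→19·(0−20)≡10=k (all mod 26).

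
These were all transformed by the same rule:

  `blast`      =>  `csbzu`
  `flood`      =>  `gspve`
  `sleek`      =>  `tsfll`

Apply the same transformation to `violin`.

A repeating key of period 2 is used — shifts +1, +7 over and over.
On violin: v+1=w, i+7=p, o+1=p, l+7=s, i+1=j, n+7=u.

wppsju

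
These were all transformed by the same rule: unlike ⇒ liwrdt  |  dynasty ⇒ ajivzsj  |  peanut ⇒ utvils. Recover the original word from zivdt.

u(20)→l(11) and n(13)→i(8) fit y≡19x+21 (mod 26); the inverse of 19 mod 26 is 11. This is an affine cipher: with a=0,…,z=25, each position x becomes (19x+21) mod 26.
Reversing it on zivdt: z(25)→11·(25−21)≡18=s; i(8)→11·(8−21)≡13=n; v(21)→11·(21−21)≡0=a; d(3)→11·(3−21)≡10=k; t(19)→11·(19−21)≡4=e (all mod 26).

snake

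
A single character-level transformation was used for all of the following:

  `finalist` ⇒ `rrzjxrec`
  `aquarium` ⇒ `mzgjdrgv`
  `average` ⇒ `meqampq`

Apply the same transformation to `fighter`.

The shifts repeat in a cycle of length 2: positions 0,1,… shift by +12, +9, then the pattern repeats.
On fighter: f+12=r, i+9=r, g+12=s, h+9=q, t+12=f, e+9=n, r+12=d.

rrsqfnd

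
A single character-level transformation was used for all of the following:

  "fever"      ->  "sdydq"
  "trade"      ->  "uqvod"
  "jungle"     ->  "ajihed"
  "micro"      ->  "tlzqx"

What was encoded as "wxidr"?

f(5)→s(18) and e(4)→d(3) fit y≡15x+21 (mod 26); the inverse of 15 mod 26 is 7. This is an affine cipher: with a=0,…,z=25, each position x becomes (15x+21) mod 26.
Reversing it on wxidr: w(22)→7·(22−21)≡7=h; x(23)→7·(23−21)≡14=o; i(8)→7·(8−21)≡13=n; d(3)→7·(3−21)≡4=e; r(17)→7·(17−21)≡24=y (all mod 26).

honey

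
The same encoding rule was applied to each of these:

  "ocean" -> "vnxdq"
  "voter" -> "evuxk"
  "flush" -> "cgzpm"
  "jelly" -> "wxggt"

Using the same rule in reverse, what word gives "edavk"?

vapor

o(14)→v(21) and c(2)→n(13) fit y≡5x+3 (mod 26); the inverse of 5 mod 26 is 21. Treating letters as 0–25, the rule is x ↦ 5x + 3 (mod 26).
Reversing it on edavk: e(4)→21·(4−3)≡21=v; d(3)→21·(3−3)≡0=a; a(0)→21·(0−3)≡15=p; v(21)→21·(21−3)≡14=o; k(10)→21·(10−3)≡17=r (all mod 26).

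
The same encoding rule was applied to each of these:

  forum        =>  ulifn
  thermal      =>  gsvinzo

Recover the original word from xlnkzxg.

compact

Each pair mirrors across the alphabet (f↔u, o↔l, r↔i): positions sum to 25. Each letter is replaced by its mirror in the alphabet: a↔z, b↔y, c↔x, and so on (the Atbash cipher).
Undoing it on xlnkzxg: x↔c, l↔o, n↔m, k↔p, z↔a, x↔c, g↔t.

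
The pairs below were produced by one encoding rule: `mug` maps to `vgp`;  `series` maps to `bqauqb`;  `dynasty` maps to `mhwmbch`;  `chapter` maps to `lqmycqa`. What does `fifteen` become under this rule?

ouocqqw

The shift depends on letter class: consonant m→v is +9, but vowel u→g is +12. Two shifts are in play — +12 for a/e/i/o/u, +9 for every other letter.
For fifteen: f(cons)+9=o, i(vowel)+12=u, f(cons)+9=o, t(cons)+9=c, e(vowel)+12=q, e(vowel)+12=q, n(cons)+9=w.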